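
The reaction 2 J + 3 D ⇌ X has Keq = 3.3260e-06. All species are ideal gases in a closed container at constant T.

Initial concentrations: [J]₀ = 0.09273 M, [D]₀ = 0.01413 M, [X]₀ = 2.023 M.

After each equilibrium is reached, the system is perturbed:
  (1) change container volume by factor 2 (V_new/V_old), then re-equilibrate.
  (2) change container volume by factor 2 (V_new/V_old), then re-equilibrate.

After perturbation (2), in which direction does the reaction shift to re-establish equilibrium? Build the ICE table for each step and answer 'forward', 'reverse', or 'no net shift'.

Q₀ = 8.3393e+07 vs Keq = 3.3260e-06 ⇒ Q>K, reverse
Step 1:
                  J         D         X
  I         0.09273   0.01413     2.023
  C           4.021     6.032    -2.011
  E           4.114     6.046   0.01244
  solve Keq expr → x = -2.011; check Q = 3.3260e-06
Then change container volume by factor 2 (V_new/V_old).
Step 2:
                  J         D         X
  I           2.057     3.023  0.006219
  C         0.01164   0.01746 -0.005819
  E           2.069      3.04 3.9998e-04
  solve Keq expr → x = -0.005819; check Q = 3.3260e-06
Then change container volume by factor 2 (V_new/V_old).
Step 3:
                  J         D         X
  I           1.034      1.52 1.9999e-04
  C       3.7493e-04 5.6240e-04 -1.8747e-04
  E           1.035     1.521 1.2522e-05
  solve Keq expr → x = -1.8747e-04; check Q = 3.3260e-06

Direction: reverse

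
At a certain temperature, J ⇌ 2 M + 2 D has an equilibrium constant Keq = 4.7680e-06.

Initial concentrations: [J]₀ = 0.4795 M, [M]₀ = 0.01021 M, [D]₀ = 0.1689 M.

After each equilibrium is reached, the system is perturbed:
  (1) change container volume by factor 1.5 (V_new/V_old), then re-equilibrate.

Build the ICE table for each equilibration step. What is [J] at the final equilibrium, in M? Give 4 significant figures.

[J]_eq = 0.3178 M

Q₀ = 6.2019e-06 vs Keq = 4.7680e-06 ⇒ Q>K, reverse
Step 1:
                    J           M           D
  I            0.4795     0.01021      0.1689
  C        5.9435e-04   -0.001189   -0.001189
  E            0.4801    0.009021      0.1677
  solve Keq expr → x = -5.9435e-04; check Q = 4.7680e-06
Then change container volume by factor 1.5 (V_new/V_old).
Step 2:
                    J           M           D
  I            0.3201    0.006014      0.1118
  C         -0.002282    0.004563    0.004563
  E            0.3178     0.01058      0.1164
  solve Keq expr → x = 0.002282; check Q = 4.7680e-06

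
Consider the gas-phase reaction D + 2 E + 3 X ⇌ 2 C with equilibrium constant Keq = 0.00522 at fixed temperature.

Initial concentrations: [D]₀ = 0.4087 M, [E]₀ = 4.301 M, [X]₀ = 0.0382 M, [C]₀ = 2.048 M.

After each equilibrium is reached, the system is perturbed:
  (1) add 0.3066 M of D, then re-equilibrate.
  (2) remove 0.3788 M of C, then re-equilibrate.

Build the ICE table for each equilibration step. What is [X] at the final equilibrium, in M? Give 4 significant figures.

[X]_eq = 1.455 M

Q₀ = 9952 vs Keq = 0.00522 ⇒ Q>K, reverse
Step 1:
                  D         E         X         C
  init       0.4087     4.301    0.0382     2.048
  Δ          0.5718     1.144     1.715    -1.144
  eq         0.9805     5.445     1.754    0.9044
  solve Keq expr → x = -0.5718; check Q = 0.00522
Then add 0.3066 M of D.
Step 2:
                  D         E         X         C
  init        1.287     5.445     1.754    0.9044
  Δ        -0.02457  -0.04915  -0.07372   0.04915
  eq          1.263     5.395      1.68    0.9536
  solve Keq expr → x = 0.02457; check Q = 0.00522
Then remove 0.3788 M of C.
Step 3:
                  D         E         X         C
  init        1.263     5.395      1.68    0.5748
  Δ        -0.07497   -0.1499   -0.2249    0.1499
  eq          1.188     5.245     1.455    0.7247
  solve Keq expr → x = 0.07497; check Q = 0.00522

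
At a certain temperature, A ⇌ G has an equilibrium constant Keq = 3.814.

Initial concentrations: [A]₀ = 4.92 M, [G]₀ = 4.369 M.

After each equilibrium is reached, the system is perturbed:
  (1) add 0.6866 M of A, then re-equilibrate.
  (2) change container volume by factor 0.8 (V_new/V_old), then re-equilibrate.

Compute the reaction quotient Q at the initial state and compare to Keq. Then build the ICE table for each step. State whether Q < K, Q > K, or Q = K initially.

Q₀ = 0.888; Q < K (proceeds forward)

Q₀ = 0.888 vs Keq = 3.814 ⇒ Q<K, forward
Step 1:
                    A           G
  init           4.92       4.369
  Δ             -2.99        2.99
  eq             1.93       7.359
  solve Keq expr → x = 2.99; check Q = 3.814
Then add 0.6866 M of A.
Step 2:
                    A           G
  init          2.616       7.359
  Δ            -0.544       0.544
  eq            2.072       7.903
  solve Keq expr → x = 0.544; check Q = 3.814
Then change container volume by factor 0.8 (V_new/V_old).
Step 3:
                    A           G
  init           2.59       9.879
  Δ                 0           0
  eq             2.59       9.879
  solve Keq expr → x = 0; check Q = 3.814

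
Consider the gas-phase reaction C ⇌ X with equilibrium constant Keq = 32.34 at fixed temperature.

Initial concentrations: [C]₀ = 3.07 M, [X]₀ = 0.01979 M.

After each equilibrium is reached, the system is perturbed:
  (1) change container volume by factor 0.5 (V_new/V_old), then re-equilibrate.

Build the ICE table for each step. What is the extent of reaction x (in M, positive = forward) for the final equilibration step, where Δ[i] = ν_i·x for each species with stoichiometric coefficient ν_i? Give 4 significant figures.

x = 0 M

Q₀ = 0.006446 vs Keq = 32.34 ⇒ Q<K, forward
Step 1:
                   C          X
  Initial       3.07    0.01979
  Change      -2.977      2.977
  Equil      0.09268      2.997
  solve Keq expr → x = 2.977; check Q = 32.34
Then change container volume by factor 0.5 (V_new/V_old).
Step 2:
                   C          X
  Initial     0.1854      5.994
  Change           0          0
  Equil       0.1854      5.994
  solve Keq expr → x = 0; check Q = 32.34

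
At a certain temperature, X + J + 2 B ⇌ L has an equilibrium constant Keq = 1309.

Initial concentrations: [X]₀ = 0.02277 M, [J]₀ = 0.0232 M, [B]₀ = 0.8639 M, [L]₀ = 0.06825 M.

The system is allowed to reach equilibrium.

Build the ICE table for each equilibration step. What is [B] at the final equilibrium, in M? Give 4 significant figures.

[B]_eq = 0.8368 M

Q₀ = 173.1 vs Keq = 1309 ⇒ Q<K, forward
Step 1:
                  X         J         B         L
  I         0.02277    0.0232    0.8639   0.06825
  C        -0.01354  -0.01354  -0.02707   0.01354
  E        0.009233  0.009663    0.8368   0.08179
  solve Keq expr → x = 0.01354; check Q = 1309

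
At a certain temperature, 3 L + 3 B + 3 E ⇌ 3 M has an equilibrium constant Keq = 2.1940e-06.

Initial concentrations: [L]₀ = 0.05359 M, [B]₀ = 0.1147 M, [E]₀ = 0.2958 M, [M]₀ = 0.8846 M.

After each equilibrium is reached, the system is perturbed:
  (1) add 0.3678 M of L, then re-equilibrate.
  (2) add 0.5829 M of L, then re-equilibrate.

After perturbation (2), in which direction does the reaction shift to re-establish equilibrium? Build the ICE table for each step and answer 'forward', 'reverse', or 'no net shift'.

Q₀ = 1.1516e+08 vs Keq = 2.1940e-06 ⇒ Q>K, reverse
Step 1:
                    L           B           E           M
  Initial     0.05359      0.1147      0.2958      0.8846
  Change       0.8708      0.8708      0.8708     -0.8708
  Equil        0.9244      0.9855       1.167     0.01381
  solve Keq expr → x = -0.2903; check Q = 2.1940e-06
Then add 0.3678 M of L.
Step 2:
                    L           B           E           M
  Initial       1.292      0.9855       1.167     0.01381
  Change    -0.005229   -0.005229   -0.005229    0.005229
  Equil         1.287      0.9803       1.161     0.01904
  solve Keq expr → x = 0.001743; check Q = 2.1940e-06
Then add 0.5829 M of L.
Step 3:
                    L           B           E           M
  Initial        1.87      0.9803       1.161     0.01904
  Change    -0.008086   -0.008086   -0.008086    0.008086
  Equil         1.862      0.9722       1.153     0.02712
  solve Keq expr → x = 0.002695; check Q = 2.1940e-06

Direction: forward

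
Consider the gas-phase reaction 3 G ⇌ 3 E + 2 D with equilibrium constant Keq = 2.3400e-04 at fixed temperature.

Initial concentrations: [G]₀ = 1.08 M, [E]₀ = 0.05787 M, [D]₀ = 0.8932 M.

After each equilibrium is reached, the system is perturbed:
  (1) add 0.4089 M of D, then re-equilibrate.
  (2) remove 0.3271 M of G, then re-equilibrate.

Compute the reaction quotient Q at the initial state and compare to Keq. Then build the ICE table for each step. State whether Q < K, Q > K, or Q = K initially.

Q₀ = 1.2274e-04; Q < K (proceeds forward)

Q₀ = 1.2274e-04 vs Keq = 2.3400e-04 ⇒ Q<K, forward
Step 1:
                   G          E          D
  I             1.08    0.05787     0.8932
  C         -0.01261    0.01261   0.008405
  E            1.067    0.07048     0.9016
  solve Keq expr → x = 0.004203; check Q = 2.3400e-04
Then add 0.4089 M of D.
Step 2:
                   G          E          D
  I            1.067    0.07048      1.311
  C          0.01453   -0.01453  -0.009686
  E            1.082    0.05595      1.301
  solve Keq expr → x = -0.004843; check Q = 2.3400e-04
Then remove 0.3271 M of G.
Step 3:
                   G          E          D
  I           0.7548    0.05595      1.301
  C          0.01588   -0.01588   -0.01058
  E           0.7707    0.04007       1.29
  solve Keq expr → x = -0.005292; check Q = 2.3400e-04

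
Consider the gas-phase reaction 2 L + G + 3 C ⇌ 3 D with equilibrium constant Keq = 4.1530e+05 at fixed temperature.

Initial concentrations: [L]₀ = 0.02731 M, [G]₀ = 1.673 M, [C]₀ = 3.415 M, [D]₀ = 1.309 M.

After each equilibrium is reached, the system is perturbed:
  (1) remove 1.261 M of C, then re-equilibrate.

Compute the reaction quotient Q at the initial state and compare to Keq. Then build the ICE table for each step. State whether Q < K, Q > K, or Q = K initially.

Q₀ = 45.13; Q < K (proceeds forward)

Q₀ = 45.13 vs Keq = 4.1530e+05 ⇒ Q<K, forward
Step 1:
                  L         G         C         D
  I         0.02731     1.673     3.415     1.309
  C        -0.02701   -0.0135  -0.04051   0.04051
  E       3.0464e-04     1.659     3.374      1.35
  solve Keq expr → x = 0.0135; check Q = 4.1530e+05
Then remove 1.261 M of C.
Step 2:
                  L         G         C         D
  I       3.0464e-04     1.659     2.113      1.35
  C       3.0942e-04 1.5471e-04 4.6413e-04 -4.6413e-04
  E       6.1405e-04      1.66     2.114     1.349
  solve Keq expr → x = -1.5471e-04; check Q = 4.1530e+05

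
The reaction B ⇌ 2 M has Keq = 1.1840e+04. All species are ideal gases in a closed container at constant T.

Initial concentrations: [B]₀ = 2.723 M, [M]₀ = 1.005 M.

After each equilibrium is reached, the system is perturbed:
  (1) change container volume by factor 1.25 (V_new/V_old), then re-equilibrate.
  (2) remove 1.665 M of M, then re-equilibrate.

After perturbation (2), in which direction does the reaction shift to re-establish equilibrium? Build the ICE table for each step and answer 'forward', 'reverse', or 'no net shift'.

Q₀ = 0.3709 vs Keq = 1.1840e+04 ⇒ Q<K, forward
Step 1:
                    B           M
  init          2.723       1.005
  Δ            -2.719       5.439
  eq         0.003507       6.444
  solve Keq expr → x = 2.719; check Q = 1.1840e+04
Then change container volume by factor 1.25 (V_new/V_old).
Step 2:
                    B           M
  init       0.002806       5.155
  Δ       -5.6017e-04     0.00112
  eq         0.002246       5.156
  solve Keq expr → x = 5.6017e-04; check Q = 1.1840e+04
Then remove 1.665 M of M.
Step 3:
                    B           M
  init       0.002246       3.491
  Δ         -0.001215    0.002429
  eq         0.001031       3.494
  solve Keq expr → x = 0.001215; check Q = 1.1840e+04

Direction: forward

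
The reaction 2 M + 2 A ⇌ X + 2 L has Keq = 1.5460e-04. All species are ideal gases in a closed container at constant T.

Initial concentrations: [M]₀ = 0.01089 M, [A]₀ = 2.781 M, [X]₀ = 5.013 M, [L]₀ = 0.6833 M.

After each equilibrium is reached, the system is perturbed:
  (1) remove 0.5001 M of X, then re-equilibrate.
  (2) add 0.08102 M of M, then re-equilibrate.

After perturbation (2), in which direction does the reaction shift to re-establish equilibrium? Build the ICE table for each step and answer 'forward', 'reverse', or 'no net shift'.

Q₀ = 2552 vs Keq = 1.5460e-04 ⇒ Q>K, reverse
Step 1:
                    M           A           X           L
  I           0.01089       2.781       5.013      0.6833
  C            0.6698      0.6698     -0.3349     -0.6698
  E            0.6807       3.451       4.678      0.0135
  solve Keq expr → x = -0.3349; check Q = 1.5460e-04
Then remove 0.5001 M of X.
Step 2:
                    M           A           X           L
  I            0.6807       3.451       4.178      0.0135
  C       -7.6543e-04 -7.6543e-04  3.8272e-04  7.6543e-04
  E            0.6799        3.45       4.178     0.01427
  solve Keq expr → x = 3.8272e-04; check Q = 1.5460e-04
Then add 0.08102 M of M.
Step 3:
                    M           A           X           L
  I            0.7609        3.45       4.178     0.01427
  C         -0.001656   -0.001656  8.2814e-04    0.001656
  E            0.7593       3.448       4.179     0.01592
  solve Keq expr → x = 8.2814e-04; check Q = 1.5460e-04

Direction: forward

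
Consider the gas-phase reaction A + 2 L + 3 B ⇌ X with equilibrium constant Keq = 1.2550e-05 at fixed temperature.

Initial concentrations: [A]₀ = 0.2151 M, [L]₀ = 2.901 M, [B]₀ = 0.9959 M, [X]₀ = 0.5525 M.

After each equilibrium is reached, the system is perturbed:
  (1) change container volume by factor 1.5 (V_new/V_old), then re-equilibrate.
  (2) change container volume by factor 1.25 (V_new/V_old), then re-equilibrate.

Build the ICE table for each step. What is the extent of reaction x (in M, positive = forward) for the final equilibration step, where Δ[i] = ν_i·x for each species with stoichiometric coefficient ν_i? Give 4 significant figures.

x = -1.3598e-04 M

Q₀ = 0.309 vs Keq = 1.2550e-05 ⇒ Q>K, reverse
Step 1:
                    A           L           B           X
  Initial      0.2151       2.901      0.9959      0.5525
  Change       0.5497       1.099       1.649     -0.5497
  Equil        0.7648           4       2.645    0.002842
  solve Keq expr → x = -0.5497; check Q = 1.2550e-05
Then change container volume by factor 1.5 (V_new/V_old).
Step 2:
                    A           L           B           X
  Initial      0.5098       2.667       1.763    0.001894
  Change     0.001641    0.003283    0.004924   -0.001641
  Equil        0.5115        2.67       1.768  2.5300e-04
  solve Keq expr → x = -0.001641; check Q = 1.2550e-05
Then change container volume by factor 1.25 (V_new/V_old).
Step 3:
                    A           L           B           X
  Initial      0.4092       2.136       1.415  2.0240e-04
  Change   1.3598e-04  2.7196e-04  4.0795e-04 -1.3598e-04
  Equil        0.4093       2.136       1.415  6.6419e-05
  solve Keq expr → x = -1.3598e-04; check Q = 1.2550e-05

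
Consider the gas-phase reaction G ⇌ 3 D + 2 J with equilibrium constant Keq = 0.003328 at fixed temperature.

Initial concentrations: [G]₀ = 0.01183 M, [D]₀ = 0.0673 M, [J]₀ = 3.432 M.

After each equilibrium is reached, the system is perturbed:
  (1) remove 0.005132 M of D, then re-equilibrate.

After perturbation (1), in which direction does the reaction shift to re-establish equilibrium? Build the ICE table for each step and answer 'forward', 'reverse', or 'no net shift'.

Direction: forward

Q₀ = 0.3035 vs Keq = 0.003328 ⇒ Q>K, reverse
Step 1:
                  G         D         J
  init      0.01183    0.0673     3.432
  Δ         0.01578  -0.04734  -0.03156
  eq        0.02761   0.01996       3.4
  solve Keq expr → x = -0.01578; check Q = 0.003328
Then remove 0.005132 M of D.
Step 2:
                  G         D         J
  init      0.02761   0.01482       3.4
  Δ       -0.001577  0.004732  0.003155
  eq        0.02603   0.01956     3.404
  solve Keq expr → x = 0.001577; check Q = 0.003328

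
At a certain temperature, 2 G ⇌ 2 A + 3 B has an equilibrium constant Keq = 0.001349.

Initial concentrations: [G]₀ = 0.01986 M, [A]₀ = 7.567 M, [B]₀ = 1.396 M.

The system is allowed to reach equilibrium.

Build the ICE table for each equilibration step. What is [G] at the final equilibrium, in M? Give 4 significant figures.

[G]_eq = 0.9307 M

Q₀ = 3.9495e+05 vs Keq = 0.001349 ⇒ Q>K, reverse
Step 1:
                  G         A         B
  I         0.01986     7.567     1.396
  C          0.9108   -0.9108    -1.366
  E          0.9307     6.656   0.02977
  solve Keq expr → x = -0.4554; check Q = 0.001349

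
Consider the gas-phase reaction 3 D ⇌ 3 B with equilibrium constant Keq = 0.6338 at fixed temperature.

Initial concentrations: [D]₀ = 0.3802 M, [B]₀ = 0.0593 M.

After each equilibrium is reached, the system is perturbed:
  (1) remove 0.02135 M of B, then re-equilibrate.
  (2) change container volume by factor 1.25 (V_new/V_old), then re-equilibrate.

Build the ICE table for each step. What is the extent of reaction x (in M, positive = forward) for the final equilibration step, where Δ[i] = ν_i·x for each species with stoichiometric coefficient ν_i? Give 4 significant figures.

Q₀ = 0.003794 vs Keq = 0.6338 ⇒ Q<K, forward
Step 1:
                   D          B
  I           0.3802     0.0593
  C          -0.1438     0.1438
  E           0.2364     0.2031
  solve Keq expr → x = 0.04793; check Q = 0.6338
Then remove 0.02135 M of B.
Step 2:
                   D          B
  I           0.2364     0.1817
  C         -0.01148    0.01148
  E           0.2249     0.1932
  solve Keq expr → x = 0.003828; check Q = 0.6338
Then change container volume by factor 1.25 (V_new/V_old).
Step 3:
                   D          B
  I           0.1799     0.1546
  C                0          0
  E           0.1799     0.1546
  solve Keq expr → x = 0; check Q = 0.6338

x = 0 M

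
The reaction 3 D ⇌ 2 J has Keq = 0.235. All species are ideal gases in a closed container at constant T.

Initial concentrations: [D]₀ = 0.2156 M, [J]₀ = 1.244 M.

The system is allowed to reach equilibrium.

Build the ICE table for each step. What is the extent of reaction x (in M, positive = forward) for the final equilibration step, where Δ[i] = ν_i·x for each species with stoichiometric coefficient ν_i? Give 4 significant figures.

Q₀ = 154.4 vs Keq = 0.235 ⇒ Q>K, reverse
Step 1:
                    D           J
  init         0.2156       1.244
  Δ            0.9504     -0.6336
  eq            1.166      0.6104
  solve Keq expr → x = -0.3168; check Q = 0.235

x = -0.3168 M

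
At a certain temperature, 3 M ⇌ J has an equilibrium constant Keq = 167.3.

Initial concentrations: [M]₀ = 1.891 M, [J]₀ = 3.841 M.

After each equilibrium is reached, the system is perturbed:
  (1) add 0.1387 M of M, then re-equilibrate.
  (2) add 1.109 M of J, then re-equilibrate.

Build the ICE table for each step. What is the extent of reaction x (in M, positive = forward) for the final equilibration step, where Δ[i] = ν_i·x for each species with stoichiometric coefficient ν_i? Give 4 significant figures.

Q₀ = 0.568 vs Keq = 167.3 ⇒ Q<K, forward
Step 1:
                   M          J
  I            1.891      3.841
  C           -1.594     0.5314
  E           0.2968      4.372
  solve Keq expr → x = 0.5314; check Q = 167.3
Then add 0.1387 M of M.
Step 2:
                   M          J
  I           0.4355      4.372
  C          -0.1377    0.04589
  E           0.2978      4.418
  solve Keq expr → x = 0.04589; check Q = 167.3
Then add 1.109 M of J.
Step 3:
                   M          J
  I           0.2978      5.527
  C          0.02293  -0.007644
  E           0.3207       5.52
  solve Keq expr → x = -0.007644; check Q = 167.3

x = -0.007644 M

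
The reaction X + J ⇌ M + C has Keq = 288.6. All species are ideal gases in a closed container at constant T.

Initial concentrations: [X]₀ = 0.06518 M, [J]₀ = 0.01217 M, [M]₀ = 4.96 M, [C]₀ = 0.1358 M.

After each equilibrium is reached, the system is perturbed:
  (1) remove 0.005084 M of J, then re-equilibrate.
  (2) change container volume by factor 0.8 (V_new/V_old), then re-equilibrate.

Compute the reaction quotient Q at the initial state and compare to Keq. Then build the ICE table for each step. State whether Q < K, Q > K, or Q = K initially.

Q₀ = 849.1; Q > K (proceeds reverse)

Q₀ = 849.1 vs Keq = 288.6 ⇒ Q>K, reverse
Step 1:
                  X         J         M         C
  I         0.06518   0.01217      4.96    0.1358
  C         0.01412   0.01412  -0.01412  -0.01412
  E          0.0793   0.02629     4.946    0.1217
  solve Keq expr → x = -0.01412; check Q = 288.6
Then remove 0.005084 M of J.
Step 2:
                  X         J         M         C
  I          0.0793   0.02121     4.946    0.1217
  C        0.003322  0.003322 -0.003322 -0.003322
  E         0.08263   0.02453     4.943    0.1184
  solve Keq expr → x = -0.003322; check Q = 288.6
Then change container volume by factor 0.8 (V_new/V_old).
Step 3:
                  X         J         M         C
  I          0.1033   0.03066     6.178    0.1479
  C               0         0         0         0
  E          0.1033   0.03066     6.178    0.1479
  solve Keq expr → x = 0; check Q = 288.6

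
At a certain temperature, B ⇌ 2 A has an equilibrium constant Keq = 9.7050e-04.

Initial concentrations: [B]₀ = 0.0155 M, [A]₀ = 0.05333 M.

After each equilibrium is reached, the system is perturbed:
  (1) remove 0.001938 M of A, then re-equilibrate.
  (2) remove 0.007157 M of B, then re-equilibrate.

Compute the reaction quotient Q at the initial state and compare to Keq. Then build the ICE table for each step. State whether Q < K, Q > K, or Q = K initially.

Q₀ = 0.1835 vs Keq = 9.7050e-04 ⇒ Q>K, reverse
Step 1:
                  B         A
  I          0.0155   0.05333
  C         0.02359  -0.04717
  E         0.03909  0.006159
  solve Keq expr → x = -0.02359; check Q = 9.7050e-04
Then remove 0.001938 M of A.
Step 2:
                  B         A
  I         0.03909  0.004221
  C       -9.3206e-04  0.001864
  E         0.03815  0.006085
  solve Keq expr → x = 9.3206e-04; check Q = 9.7050e-04
Then remove 0.007157 M of B.
Step 3:
                  B         A
  I           0.031  0.006085
  C       2.8749e-04 -5.7497e-04
  E         0.03128   0.00551
  solve Keq expr → x = -2.8749e-04; check Q = 9.7050e-04

Q₀ = 0.1835; Q > K (proceeds reverse)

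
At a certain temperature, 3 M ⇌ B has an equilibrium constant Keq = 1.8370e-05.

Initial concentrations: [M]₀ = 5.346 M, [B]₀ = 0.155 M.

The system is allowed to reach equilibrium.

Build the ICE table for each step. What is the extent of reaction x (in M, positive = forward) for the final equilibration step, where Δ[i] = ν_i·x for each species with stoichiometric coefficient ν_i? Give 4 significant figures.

Q₀ = 0.001014 vs Keq = 1.8370e-05 ⇒ Q>K, reverse
Step 1:
                    M           B
  init          5.346       0.155
  Δ            0.4542     -0.1514
  eq              5.8    0.003585
  solve Keq expr → x = -0.1514; check Q = 1.8370e-05

x = -0.1514 M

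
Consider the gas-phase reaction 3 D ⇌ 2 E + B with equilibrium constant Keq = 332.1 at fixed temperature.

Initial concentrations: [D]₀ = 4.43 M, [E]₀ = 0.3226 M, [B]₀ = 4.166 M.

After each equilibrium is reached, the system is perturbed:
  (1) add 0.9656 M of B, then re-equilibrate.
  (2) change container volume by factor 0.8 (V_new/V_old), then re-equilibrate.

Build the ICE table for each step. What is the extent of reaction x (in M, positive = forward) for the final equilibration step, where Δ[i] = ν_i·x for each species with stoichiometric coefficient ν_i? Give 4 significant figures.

x = 0 M

Q₀ = 0.004987 vs Keq = 332.1 ⇒ Q<K, forward
Step 1:
                  D         E         B
  Initial      4.43    0.3226     4.166
  Change     -3.909     2.606     1.303
  Equil      0.5208     2.929     5.469
  solve Keq expr → x = 1.303; check Q = 332.1
Then add 0.9656 M of B.
Step 2:
                  D         E         B
  Initial    0.5208     2.929     6.435
  Change    0.02654  -0.01769 -0.008846
  Equil      0.5473     2.911     6.426
  solve Keq expr → x = -0.008846; check Q = 332.1
Then change container volume by factor 0.8 (V_new/V_old).
Step 3:
                  D         E         B
  Initial    0.6842     3.639     8.032
  Change          0         0         0
  Equil      0.6842     3.639     8.032
  solve Keq expr → x = 0; check Q = 332.1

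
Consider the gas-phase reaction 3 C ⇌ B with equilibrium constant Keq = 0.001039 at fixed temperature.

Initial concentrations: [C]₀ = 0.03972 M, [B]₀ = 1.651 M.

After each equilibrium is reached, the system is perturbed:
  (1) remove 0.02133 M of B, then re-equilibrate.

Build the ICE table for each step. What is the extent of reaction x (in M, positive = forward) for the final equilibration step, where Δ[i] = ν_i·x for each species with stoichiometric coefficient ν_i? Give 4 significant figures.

x = 0.01775 M

Q₀ = 2.6346e+04 vs Keq = 0.001039 ⇒ Q>K, reverse
Step 1:
                    C           B
  I           0.03972       1.651
  C             4.635      -1.545
  E             4.674      0.1061
  solve Keq expr → x = -1.545; check Q = 0.001039
Then remove 0.02133 M of B.
Step 2:
                    C           B
  I             4.674     0.08479
  C          -0.05324     0.01775
  E             4.621      0.1025
  solve Keq expr → x = 0.01775; check Q = 0.001039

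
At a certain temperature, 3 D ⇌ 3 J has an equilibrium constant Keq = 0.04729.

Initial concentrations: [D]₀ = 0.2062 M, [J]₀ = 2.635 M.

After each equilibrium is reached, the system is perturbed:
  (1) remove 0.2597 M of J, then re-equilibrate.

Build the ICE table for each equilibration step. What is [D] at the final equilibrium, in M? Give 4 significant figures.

Q₀ = 2087 vs Keq = 0.04729 ⇒ Q>K, reverse
Step 1:
                    D           J
  I            0.2062       2.635
  C              1.88       -1.88
  E             2.087      0.7546
  solve Keq expr → x = -0.6268; check Q = 0.04729
Then remove 0.2597 M of J.
Step 2:
                    D           J
  I             2.087      0.4949
  C           -0.1907      0.1907
  E             1.896      0.6856
  solve Keq expr → x = 0.06358; check Q = 0.04729

[D]_eq = 1.896 M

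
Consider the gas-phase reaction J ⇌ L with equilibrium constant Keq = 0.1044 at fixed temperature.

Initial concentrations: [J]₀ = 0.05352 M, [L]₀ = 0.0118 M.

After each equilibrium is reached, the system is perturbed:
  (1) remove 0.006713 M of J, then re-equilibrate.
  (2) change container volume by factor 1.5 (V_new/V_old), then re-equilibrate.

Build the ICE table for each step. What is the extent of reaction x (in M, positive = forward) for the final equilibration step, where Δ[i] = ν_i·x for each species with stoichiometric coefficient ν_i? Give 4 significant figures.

Q₀ = 0.2205 vs Keq = 0.1044 ⇒ Q>K, reverse
Step 1:
                  J         L
  I         0.05352    0.0118
  C        0.005625 -0.005625
  E         0.05915  0.006175
  solve Keq expr → x = -0.005625; check Q = 0.1044
Then remove 0.006713 M of J.
Step 2:
                  J         L
  I         0.05243  0.006175
  C       6.3459e-04 -6.3459e-04
  E         0.05307   0.00554
  solve Keq expr → x = -6.3459e-04; check Q = 0.1044
Then change container volume by factor 1.5 (V_new/V_old).
Step 3:
                  J         L
  I         0.03538  0.003693
  C               0         0
  E         0.03538  0.003693
  solve Keq expr → x = 0; check Q = 0.1044

x = 0 M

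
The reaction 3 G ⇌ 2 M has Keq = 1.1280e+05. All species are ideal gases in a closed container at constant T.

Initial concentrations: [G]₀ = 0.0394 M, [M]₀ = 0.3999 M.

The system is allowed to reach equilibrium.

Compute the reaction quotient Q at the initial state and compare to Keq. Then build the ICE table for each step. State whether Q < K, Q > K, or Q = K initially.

Q₀ = 2615; Q < K (proceeds forward)

Q₀ = 2615 vs Keq = 1.1280e+05 ⇒ Q<K, forward
Step 1:
                    G           M
  Initial      0.0394      0.3999
  Change     -0.02782     0.01855
  Equil       0.01158      0.4184
  solve Keq expr → x = 0.009274; check Q = 1.1280e+05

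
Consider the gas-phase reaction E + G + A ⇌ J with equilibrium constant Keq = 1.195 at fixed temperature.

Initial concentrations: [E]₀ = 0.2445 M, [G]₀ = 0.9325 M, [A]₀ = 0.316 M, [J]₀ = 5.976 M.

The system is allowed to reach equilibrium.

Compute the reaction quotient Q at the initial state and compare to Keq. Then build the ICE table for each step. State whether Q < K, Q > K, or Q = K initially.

Q₀ = 82.95 vs Keq = 1.195 ⇒ Q>K, reverse
Step 1:
                  E         G         A         J
  I          0.2445    0.9325     0.316     5.976
  C           1.125     1.125     1.125    -1.125
  E           1.369     2.057     1.441     4.851
  solve Keq expr → x = -1.125; check Q = 1.195

Q₀ = 82.95; Q > K (proceeds reverse)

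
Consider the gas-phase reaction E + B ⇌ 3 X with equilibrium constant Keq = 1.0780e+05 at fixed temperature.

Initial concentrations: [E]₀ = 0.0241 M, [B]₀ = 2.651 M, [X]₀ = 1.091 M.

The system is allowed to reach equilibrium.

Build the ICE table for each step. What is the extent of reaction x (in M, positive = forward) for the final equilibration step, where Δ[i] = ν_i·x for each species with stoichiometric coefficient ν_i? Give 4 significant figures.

Q₀ = 20.33 vs Keq = 1.0780e+05 ⇒ Q<K, forward
Step 1:
                  E         B         X
  I          0.0241     2.651     1.091
  C        -0.02409  -0.02409   0.07228
  E       5.5590e-06     2.627     1.163
  solve Keq expr → x = 0.02409; check Q = 1.0780e+05

x = 0.02409 M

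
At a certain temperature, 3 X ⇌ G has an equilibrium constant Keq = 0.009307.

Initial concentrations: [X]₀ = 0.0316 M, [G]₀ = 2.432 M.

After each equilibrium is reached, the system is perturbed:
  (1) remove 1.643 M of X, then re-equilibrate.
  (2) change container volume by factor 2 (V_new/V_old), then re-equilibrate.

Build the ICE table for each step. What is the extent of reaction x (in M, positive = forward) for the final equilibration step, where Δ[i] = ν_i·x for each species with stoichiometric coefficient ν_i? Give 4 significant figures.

Q₀ = 7.7073e+04 vs Keq = 0.009307 ⇒ Q>K, reverse
Step 1:
                    X           G
  Initial      0.0316       2.432
  Change        4.572      -1.524
  Equil         4.604       0.908
  solve Keq expr → x = -1.524; check Q = 0.009307
Then remove 1.643 M of X.
Step 2:
                    X           G
  Initial       2.961       0.908
  Change       0.9954     -0.3318
  Equil         3.956      0.5762
  solve Keq expr → x = -0.3318; check Q = 0.009307
Then change container volume by factor 2 (V_new/V_old).
Step 3:
                    X           G
  Initial       1.978      0.2881
  Change       0.4598     -0.1533
  Equil         2.438      0.1348
  solve Keq expr → x = -0.1533; check Q = 0.009307

x = -0.1533 M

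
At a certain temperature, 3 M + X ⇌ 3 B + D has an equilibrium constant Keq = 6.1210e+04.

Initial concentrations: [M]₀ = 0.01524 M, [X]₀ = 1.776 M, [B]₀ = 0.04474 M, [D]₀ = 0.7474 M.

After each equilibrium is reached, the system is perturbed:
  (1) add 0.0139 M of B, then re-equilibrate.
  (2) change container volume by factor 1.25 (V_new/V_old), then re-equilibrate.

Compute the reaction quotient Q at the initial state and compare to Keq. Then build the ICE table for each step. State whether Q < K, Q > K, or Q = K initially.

Q₀ = 10.65; Q < K (proceeds forward)

Q₀ = 10.65 vs Keq = 6.1210e+04 ⇒ Q<K, forward
Step 1:
                   M          X          B          D
  init       0.01524      1.776    0.04474     0.7474
  Δ         -0.01412  -0.004706    0.01412   0.004706
  eq        0.001123      1.771    0.05886     0.7521
  solve Keq expr → x = 0.004706; check Q = 6.1210e+04
Then add 0.0139 M of B.
Step 2:
                   M          X          B          D
  init      0.001123      1.771    0.07276     0.7521
  Δ       2.6006e-04 8.6687e-05 -2.6006e-04 -8.6687e-05
  eq        0.001383      1.771     0.0725      0.752
  solve Keq expr → x = -8.6687e-05; check Q = 6.1210e+04
Then change container volume by factor 1.25 (V_new/V_old).
Step 3:
                   M          X          B          D
  init      0.001106      1.417      0.058     0.6016
  Δ                0          0          0          0
  eq        0.001106      1.417      0.058     0.6016
  solve Keq expr → x = 0; check Q = 6.1210e+04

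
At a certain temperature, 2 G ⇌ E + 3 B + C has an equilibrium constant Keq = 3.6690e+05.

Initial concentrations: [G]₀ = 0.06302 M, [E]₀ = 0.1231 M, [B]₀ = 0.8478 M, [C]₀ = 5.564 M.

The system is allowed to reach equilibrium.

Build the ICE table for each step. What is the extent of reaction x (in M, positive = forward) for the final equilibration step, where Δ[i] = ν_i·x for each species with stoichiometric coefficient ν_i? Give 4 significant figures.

x = 0.03081 M

Q₀ = 105.1 vs Keq = 3.6690e+05 ⇒ Q<K, forward
Step 1:
                   G          E          B          C
  I          0.06302     0.1231     0.8478      5.564
  C         -0.06162    0.03081    0.09243    0.03081
  E         0.001397     0.1539     0.9402      5.595
  solve Keq expr → x = 0.03081; check Q = 3.6690e+05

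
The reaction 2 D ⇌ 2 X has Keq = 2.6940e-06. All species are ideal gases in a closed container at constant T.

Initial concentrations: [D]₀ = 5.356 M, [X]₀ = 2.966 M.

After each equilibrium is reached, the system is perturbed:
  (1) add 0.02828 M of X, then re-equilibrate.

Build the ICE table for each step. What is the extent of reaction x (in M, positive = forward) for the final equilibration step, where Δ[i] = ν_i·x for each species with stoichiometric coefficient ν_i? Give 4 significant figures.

x = -0.01412 M

Q₀ = 0.3067 vs Keq = 2.6940e-06 ⇒ Q>K, reverse
Step 1:
                  D         X
  init        5.356     2.966
  Δ           2.952    -2.952
  eq          8.308   0.01364
  solve Keq expr → x = -1.476; check Q = 2.6940e-06
Then add 0.02828 M of X.
Step 2:
                  D         X
  init        8.308   0.04192
  Δ         0.02823  -0.02823
  eq          8.337   0.01368
  solve Keq expr → x = -0.01412; check Q = 2.6940e-06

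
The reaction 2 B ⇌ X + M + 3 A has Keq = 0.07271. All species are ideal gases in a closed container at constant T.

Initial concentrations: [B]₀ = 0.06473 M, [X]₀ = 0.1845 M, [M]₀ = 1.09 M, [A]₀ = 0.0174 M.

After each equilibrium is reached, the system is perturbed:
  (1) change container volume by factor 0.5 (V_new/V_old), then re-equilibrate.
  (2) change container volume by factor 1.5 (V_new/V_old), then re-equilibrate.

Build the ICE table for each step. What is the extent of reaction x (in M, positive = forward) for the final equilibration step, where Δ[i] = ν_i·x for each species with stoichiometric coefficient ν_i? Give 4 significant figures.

x = 0.005854 M

Q₀ = 2.5285e-04 vs Keq = 0.07271 ⇒ Q<K, forward
Step 1:
                    B           X           M           A
  init        0.06473      0.1845        1.09      0.0174
  Δ          -0.03371     0.01685     0.01685     0.05056
  eq          0.03102      0.2014       1.107     0.06796
  solve Keq expr → x = 0.01685; check Q = 0.07271
Then change container volume by factor 0.5 (V_new/V_old).
Step 2:
                    B           X           M           A
  init        0.06204      0.4027       2.214      0.1359
  Δ           0.03054    -0.01527    -0.01527    -0.04582
  eq          0.09258      0.3874       2.198     0.09011
  solve Keq expr → x = -0.01527; check Q = 0.07271
Then change container volume by factor 1.5 (V_new/V_old).
Step 3:
                    B           X           M           A
  init        0.06172      0.2583       1.466     0.06008
  Δ          -0.01171    0.005854    0.005854     0.01756
  eq          0.05002      0.2641       1.471     0.07764
  solve Keq expr → x = 0.005854; check Q = 0.07271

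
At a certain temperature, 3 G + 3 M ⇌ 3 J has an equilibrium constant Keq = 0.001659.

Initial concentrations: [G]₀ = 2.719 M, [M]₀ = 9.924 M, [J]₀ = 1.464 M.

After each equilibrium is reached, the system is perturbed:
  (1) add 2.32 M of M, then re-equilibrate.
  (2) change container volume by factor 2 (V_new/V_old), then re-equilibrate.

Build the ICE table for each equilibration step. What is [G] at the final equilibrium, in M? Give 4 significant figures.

Q₀ = 1.5971e-04 vs Keq = 0.001659 ⇒ Q<K, forward
Step 1:
                   G          M          J
  init         2.719      9.924      1.464
  Δ          -0.7175    -0.7175     0.7175
  eq           2.002      9.207      2.181
  solve Keq expr → x = 0.2392; check Q = 0.001659
Then add 2.32 M of M.
Step 2:
                   G          M          J
  init         2.002      11.53      2.181
  Δ          -0.2134    -0.2134     0.2134
  eq           1.788      11.31      2.395
  solve Keq expr → x = 0.07113; check Q = 0.001659
Then change container volume by factor 2 (V_new/V_old).
Step 3:
                   G          M          J
  init        0.8941      5.657      1.197
  Δ             0.33       0.33      -0.33
  eq           1.224      5.987     0.8675
  solve Keq expr → x = -0.11; check Q = 0.001659

[G]_eq = 1.224 M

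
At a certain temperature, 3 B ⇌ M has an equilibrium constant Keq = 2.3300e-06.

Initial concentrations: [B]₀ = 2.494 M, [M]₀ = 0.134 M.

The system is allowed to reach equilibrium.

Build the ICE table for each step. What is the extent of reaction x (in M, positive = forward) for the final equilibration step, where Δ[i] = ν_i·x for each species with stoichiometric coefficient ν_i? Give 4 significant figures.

Q₀ = 0.008638 vs Keq = 2.3300e-06 ⇒ Q>K, reverse
Step 1:
                    B           M
  I             2.494       0.134
  C            0.4018     -0.1339
  E             2.896  5.6582e-05
  solve Keq expr → x = -0.1339; check Q = 2.3300e-06

x = -0.1339 M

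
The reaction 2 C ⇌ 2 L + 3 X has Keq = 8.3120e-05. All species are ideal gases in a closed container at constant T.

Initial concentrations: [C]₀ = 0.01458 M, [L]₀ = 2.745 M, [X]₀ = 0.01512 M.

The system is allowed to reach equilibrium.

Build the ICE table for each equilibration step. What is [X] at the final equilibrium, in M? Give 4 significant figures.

Q₀ = 0.1225 vs Keq = 8.3120e-05 ⇒ Q>K, reverse
Step 1:
                   C          L          X
  init       0.01458      2.745    0.01512
  Δ         0.008862  -0.008862   -0.01329
  eq         0.02344      2.736   0.001827
  solve Keq expr → x = -0.004431; check Q = 8.3120e-05

[X]_eq = 0.001827 M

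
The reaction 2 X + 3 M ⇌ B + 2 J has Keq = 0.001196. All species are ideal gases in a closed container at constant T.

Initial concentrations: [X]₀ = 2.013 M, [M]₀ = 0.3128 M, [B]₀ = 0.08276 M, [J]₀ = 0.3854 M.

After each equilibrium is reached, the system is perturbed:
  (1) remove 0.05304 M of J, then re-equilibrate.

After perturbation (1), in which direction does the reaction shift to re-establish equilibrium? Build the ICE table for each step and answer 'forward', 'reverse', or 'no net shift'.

Q₀ = 0.09912 vs Keq = 0.001196 ⇒ Q>K, reverse
Step 1:
                    X           M           B           J
  Initial       2.013      0.3128     0.08276      0.3854
  Change       0.1395      0.2092    -0.06973     -0.1395
  Equil         2.152       0.522     0.01303      0.2459
  solve Keq expr → x = -0.06973; check Q = 0.001196
Then remove 0.05304 M of J.
Step 2:
                    X           M           B           J
  Initial       2.152       0.522     0.01303      0.1929
  Change    -0.009228    -0.01384    0.004614    0.009228
  Equil         2.143      0.5081     0.01764      0.2021
  solve Keq expr → x = 0.004614; check Q = 0.001196

Direction: forward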